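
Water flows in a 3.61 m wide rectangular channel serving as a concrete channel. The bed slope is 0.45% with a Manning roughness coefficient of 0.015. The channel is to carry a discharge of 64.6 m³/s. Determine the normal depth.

Manning's equation rearranged: A R^(2/3) = nQ / (1·√S) = 0.015 × 64.6 / (√0.0045) = 14.44.
At y = 3.13 m: A R^(2/3) = 12.37 — low.
At y = 4.46 m: A R^(2/3) = 19.03 — high.
At y = 3.55 m: A R^(2/3) = 14.44 — close enough.

y_n = 3.55 m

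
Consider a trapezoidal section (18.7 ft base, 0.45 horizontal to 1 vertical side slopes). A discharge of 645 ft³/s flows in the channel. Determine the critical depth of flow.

At critical depth, Q² T / (g A³) = 1, i.e. A³/T = Q²/g = 645²/32.2 = 12920.
Try y = 2.41 ft: A³/T = 5194 — low.
Try y = 3.59 ft: A³/T = 17690 — high.
Try y = 3.24 ft: A³/T = 12890 — matches.

y_c = 3.24 ft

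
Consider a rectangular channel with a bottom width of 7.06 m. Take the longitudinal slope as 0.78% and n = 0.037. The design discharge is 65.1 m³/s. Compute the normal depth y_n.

y_n = 2.85 m

Manning's equation rearranged: A R^(2/3) = nQ / (1·√S) = 0.037 × 65.1 / (√0.0078) = 27.27.
At y = 2.12 m: A R^(2/3) = 18.05 — short.
At y = 3.49 m: A R^(2/3) = 35.85 — over.
At y = 2.85 m: A R^(2/3) = 27.26 — close enough.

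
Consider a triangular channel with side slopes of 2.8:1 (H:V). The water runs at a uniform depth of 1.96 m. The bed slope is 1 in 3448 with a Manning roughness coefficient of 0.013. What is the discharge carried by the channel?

Q = 13.4 m³/s

For a triangular section with side slope z = 2.8: A = zy² = 2.8×1.96² = 10.76 m²; P = 2y√(1+z²) = 2×1.96×2.973 = 11.65 m.
Hydraulic radius R = A/P = 10.76/11.65 = 0.9229 m.
Manning's equation: Q = (1/n) A R^(2/3) S^(1/2) = (1/0.013) × 10.76 × 0.9229^(2/3) × 0.00029^(1/2) = 13.4 m³/s.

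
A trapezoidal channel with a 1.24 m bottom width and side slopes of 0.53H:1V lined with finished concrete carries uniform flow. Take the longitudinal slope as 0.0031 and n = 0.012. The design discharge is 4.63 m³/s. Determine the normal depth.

y_n = 0.934 m

Manning's equation rearranged: A R^(2/3) = nQ / (1·√S) = 0.012 × 4.63 / (√0.0031) = 0.9979.
Try y = 1.18 m: A R^(2/3) = 1.5 — over.
Try y = 0.739 m: A R^(2/3) = 0.6698 — short.
Try y = 0.934 m: A R^(2/3) = 0.9978 — matches.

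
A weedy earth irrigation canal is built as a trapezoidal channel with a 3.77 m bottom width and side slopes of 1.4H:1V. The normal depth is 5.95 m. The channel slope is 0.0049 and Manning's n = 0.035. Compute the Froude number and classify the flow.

With bottom width b = 3.77 m and side slope z = 1.4: A = (b + zy)y = (3.77 + 1.4×5.95)×5.95 = 72 m²; P = b + 2y√(1+z²) = 3.77 + 2×5.95×1.72 = 24.24 m.
Hydraulic radius R = A/P = 72/24.24 = 2.97 m.
V = (1/n) R^(2/3) √S = (1/0.035) × 2.97^(2/3) × √0.0049 = 4.132 m/s. Hydraulic depth D_h = A/T = 72/20.43 = 3.524 m.
Froude number Fr = V/√(g·D_h) = 4.132/√(9.81×3.524) = 0.703, which is less than 1, so the flow is subcritical.

subcritical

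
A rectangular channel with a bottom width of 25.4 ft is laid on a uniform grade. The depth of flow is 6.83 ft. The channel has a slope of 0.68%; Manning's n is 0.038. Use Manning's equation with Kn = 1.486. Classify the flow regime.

Flow area A = b·y = 25.4 × 6.83 = 173.5 ft². Wetted perimeter P = b + 2y = 25.4 + 2×6.83 = 39.06 ft.
Hydraulic radius R = A/P = 173.5/39.06 = 4.441 ft.
V = (1.486/n) R^(2/3) √S = (1.486/0.038) × 4.441^(2/3) × √0.0068 = 8.713 ft/s. Hydraulic depth D_h = A/T = 173.5/25.4 = 6.83 ft.
Froude number Fr = V/√(g·D_h) = 8.713/√(32.2×6.83) = 0.588, which is less than 1, so the flow is subcritical.

subcritical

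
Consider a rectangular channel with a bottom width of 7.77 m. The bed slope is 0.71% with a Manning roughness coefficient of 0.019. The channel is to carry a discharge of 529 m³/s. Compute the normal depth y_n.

y_n = 8.07 m

Manning's equation rearranged: A R^(2/3) = nQ / (1·√S) = 0.019 × 529 / (√0.0071) = 119.3.
Try y = 9.64 m: A R^(2/3) = 147.7 — over.
Try y = 8.07 m: A R^(2/3) = 119.2 — matches.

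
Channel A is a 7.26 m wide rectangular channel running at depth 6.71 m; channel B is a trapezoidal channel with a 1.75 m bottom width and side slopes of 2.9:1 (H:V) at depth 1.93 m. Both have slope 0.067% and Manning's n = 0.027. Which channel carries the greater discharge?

channel A

Channel A: Flow area A = b·y = 7.26 × 6.71 = 48.71 m². Wetted perimeter P = b + 2y = 7.26 + 2×6.71 = 20.68 m. Hydraulic radius R = A/P = 48.71/20.68 = 2.356 m. Q_A = (1/0.027)·48.71·2.356^(2/3)·√0.00067 = 82.68 m³/s.
Channel B: With bottom width b = 1.75 m and side slope z = 2.9: A = (b + zy)y = (1.75 + 2.9×1.93)×1.93 = 14.18 m²; P = b + 2y√(1+z²) = 1.75 + 2×1.93×3.068 = 13.59 m. Hydraulic radius R = A/P = 14.18/13.59 = 1.043 m. Q_B = (1/0.027)·14.18·1.043^(2/3)·√0.00067 = 13.98 m³/s.
Q_A = 82.68 m³/s vs Q_B = 13.98 m³/s, so channel A carries more.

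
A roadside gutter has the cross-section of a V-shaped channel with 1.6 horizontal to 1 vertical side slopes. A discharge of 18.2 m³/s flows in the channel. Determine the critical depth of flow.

y_c = 1.92 m

At critical depth, Q² T / (g A³) = 1, i.e. A³/T = Q²/g = 18.2²/9.81 = 33.77.
At y = 2.33 m: A³/T = 87.9 — high.
At y = 1.68 m: A³/T = 17.13 — low.
At y = 1.92 m: A³/T = 33.4 — matches.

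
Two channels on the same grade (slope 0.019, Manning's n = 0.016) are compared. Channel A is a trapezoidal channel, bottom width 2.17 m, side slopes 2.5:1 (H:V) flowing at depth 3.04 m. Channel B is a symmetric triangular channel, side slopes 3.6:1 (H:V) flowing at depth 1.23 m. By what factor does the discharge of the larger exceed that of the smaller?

10.6

Channel A: With bottom width b = 2.17 m and side slope z = 2.5: A = (b + zy)y = (2.17 + 2.5×3.04)×3.04 = 29.7 m²; P = b + 2y√(1+z²) = 2.17 + 2×3.04×2.693 = 18.54 m. Hydraulic radius R = A/P = 29.7/18.54 = 1.602 m. Q_A = (1/0.016)·29.7·1.602^(2/3)·√0.019 = 350.3 m³/s.
Channel B: For a triangular section with side slope z = 3.6: A = zy² = 3.6×1.23² = 5.446 m²; P = 2y√(1+z²) = 2×1.23×3.736 = 9.191 m. Hydraulic radius R = A/P = 5.446/9.191 = 0.5926 m. Q_B = (1/0.016)·5.446·0.5926^(2/3)·√0.019 = 33.1 m³/s.
The larger discharge is 350.3 m³/s and the smaller is 33.1 m³/s; the ratio is 10.6.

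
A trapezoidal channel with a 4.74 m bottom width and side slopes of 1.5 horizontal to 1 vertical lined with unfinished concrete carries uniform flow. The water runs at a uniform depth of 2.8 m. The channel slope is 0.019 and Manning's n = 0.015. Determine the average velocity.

V = 13 m/s

With bottom width b = 4.74 m and side slope z = 1.5: A = (b + zy)y = (4.74 + 1.5×2.8)×2.8 = 25.03 m²; P = b + 2y√(1+z²) = 4.74 + 2×2.8×1.803 = 14.84 m.
Hydraulic radius R = A/P = 25.03/14.84 = 1.687 m.
From Manning's equation, V = (1/n) R^(2/3) S^(1/2) = (1/0.015) × 1.687^(2/3) × 0.019^(1/2) = 13 m/s.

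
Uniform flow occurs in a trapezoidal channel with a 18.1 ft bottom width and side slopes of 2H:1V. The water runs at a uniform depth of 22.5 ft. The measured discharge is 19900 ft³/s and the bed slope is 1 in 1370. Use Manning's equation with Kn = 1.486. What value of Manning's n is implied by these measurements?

n = 0.015

With bottom width b = 18.1 ft and side slope z = 2: A = (b + zy)y = (18.1 + 2×22.5)×22.5 = 1420 ft²; P = b + 2y√(1+z²) = 18.1 + 2×22.5×2.236 = 118.7 ft.
Hydraulic radius R = A/P = 1420/118.7 = 11.96 ft.
Rearranging Manning's equation: n = (1.486/Q) A R^(2/3) S^(1/2) = (1.486/19900) × 1420 × 11.96^(2/3) × √0.0007299 = 0.015.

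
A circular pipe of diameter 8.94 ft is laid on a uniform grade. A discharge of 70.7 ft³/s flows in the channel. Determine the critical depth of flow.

At critical depth, Q² T / (g A³) = 1, i.e. A³/T = Q²/g = 70.7²/32.2 = 155.2.
Try y = 2.31 ft: A³/T = 271.5 — too large.
Try y = 1.38 ft: A³/T = 36.09 — too small.
Try y = 2 ft: A³/T = 154.7 — matches.

y_c = 2 ft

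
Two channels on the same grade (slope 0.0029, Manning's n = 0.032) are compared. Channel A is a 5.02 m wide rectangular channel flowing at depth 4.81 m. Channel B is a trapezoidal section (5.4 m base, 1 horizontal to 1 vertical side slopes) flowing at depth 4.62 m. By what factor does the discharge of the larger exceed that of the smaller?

Channel A: Flow area A = b·y = 5.02 × 4.81 = 24.15 m². Wetted perimeter P = b + 2y = 5.02 + 2×4.81 = 14.64 m. Hydraulic radius R = A/P = 24.15/14.64 = 1.649 m. Q_A = (1/0.032)·24.15·1.649^(2/3)·√0.0029 = 56.72 m³/s.
Channel B: With bottom width b = 5.4 m and side slope z = 1: A = (b + zy)y = (5.4 + 1×4.62)×4.62 = 46.29 m²; P = b + 2y√(1+z²) = 5.4 + 2×4.62×1.414 = 18.47 m. Hydraulic radius R = A/P = 46.29/18.47 = 2.507 m. Q_B = (1/0.032)·46.29·2.507^(2/3)·√0.0029 = 143.8 m³/s.
The larger discharge is 143.8 m³/s and the smaller is 56.72 m³/s; the ratio is 2.53.

2.53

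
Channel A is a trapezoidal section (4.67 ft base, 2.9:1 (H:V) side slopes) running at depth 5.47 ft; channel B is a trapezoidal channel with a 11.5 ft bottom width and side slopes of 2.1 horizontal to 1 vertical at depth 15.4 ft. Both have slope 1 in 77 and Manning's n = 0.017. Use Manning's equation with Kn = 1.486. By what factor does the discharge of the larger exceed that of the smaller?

11.8

Channel A: With bottom width b = 4.67 ft and side slope z = 2.9: A = (b + zy)y = (4.67 + 2.9×5.47)×5.47 = 112.3 ft²; P = b + 2y√(1+z²) = 4.67 + 2×5.47×3.068 = 38.23 ft. Hydraulic radius R = A/P = 112.3/38.23 = 2.938 ft. Q_A = (1.486/0.017)·112.3·2.938^(2/3)·√0.01299 = 2295 ft³/s.
Channel B: With bottom width b = 11.5 ft and side slope z = 2.1: A = (b + zy)y = (11.5 + 2.1×15.4)×15.4 = 675.1 ft²; P = b + 2y√(1+z²) = 11.5 + 2×15.4×2.326 = 83.14 ft. Hydraulic radius R = A/P = 675.1/83.14 = 8.121 ft. Q_B = (1.486/0.017)·675.1·8.121^(2/3)·√0.01299 = 27170 ft³/s.
The larger discharge is 27170 ft³/s and the smaller is 2295 ft³/s; the ratio is 11.8.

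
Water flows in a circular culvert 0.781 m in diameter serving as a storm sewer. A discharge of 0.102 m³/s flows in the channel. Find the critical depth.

At critical depth, Q² T / (g A³) = 1, i.e. A³/T = Q²/g = 0.102²/9.81 = 0.001061.
Try y = 0.162 m: A³/T = 0.0005858 — too small.
Try y = 0.189 m: A³/T = 0.00107 — matches.

y_c = 0.189 m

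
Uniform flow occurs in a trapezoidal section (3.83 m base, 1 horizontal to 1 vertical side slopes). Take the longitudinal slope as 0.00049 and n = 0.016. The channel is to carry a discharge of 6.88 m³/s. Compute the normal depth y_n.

Manning's equation rearranged: A R^(2/3) = nQ / (1·√S) = 0.016 × 6.88 / (√0.00049) = 4.973.
Trying y = 1.46 m: A R^(2/3) = 7.57 — high.
Trying y = 0.866 m: A R^(2/3) = 3.044 — low.
Trying y = 1.15 m: A R^(2/3) = 4.971 — matches.

y_n = 1.15 m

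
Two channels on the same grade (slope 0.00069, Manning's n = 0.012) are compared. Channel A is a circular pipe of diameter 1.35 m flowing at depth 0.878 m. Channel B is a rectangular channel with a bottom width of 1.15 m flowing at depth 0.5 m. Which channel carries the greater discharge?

channel A

Channel A: For a circular section of diameter D = 1.35 m at depth y = 0.878 m, the central angle is θ = 2 arccos(1 − 2y/D) = 3.753 rad. Then A = (D²/8)(θ − sin θ) = 0.9856 m² and P = Dθ/2 = 2.533 m. Hydraulic radius R = A/P = 0.9856/2.533 = 0.3891 m. Q_A = (1/0.012)·0.9856·0.3891^(2/3)·√0.00069 = 1.15 m³/s.
Channel B: Flow area A = b·y = 1.15 × 0.5 = 0.575 m². Wetted perimeter P = b + 2y = 1.15 + 2×0.5 = 2.15 m. Hydraulic radius R = A/P = 0.575/2.15 = 0.2674 m. Q_B = (1/0.012)·0.575·0.2674^(2/3)·√0.00069 = 0.5225 m³/s.
Q_A = 1.15 m³/s vs Q_B = 0.5225 m³/s, so channel A carries more.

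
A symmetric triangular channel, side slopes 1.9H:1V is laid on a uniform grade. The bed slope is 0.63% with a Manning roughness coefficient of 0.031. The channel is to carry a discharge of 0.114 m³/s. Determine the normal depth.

Manning's equation rearranged: A R^(2/3) = nQ / (1·√S) = 0.031 × 0.114 / (√0.0063) = 0.04452.
At y = 0.23 m: A R^(2/3) = 0.02191 — low.
At y = 0.352 m: A R^(2/3) = 0.06815 — high.
At y = 0.3 m: A R^(2/3) = 0.0445 — matches.

y_n = 0.3 m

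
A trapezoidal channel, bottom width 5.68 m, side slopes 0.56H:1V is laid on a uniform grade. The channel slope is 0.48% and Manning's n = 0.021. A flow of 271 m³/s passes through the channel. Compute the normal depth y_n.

Manning's equation rearranged: A R^(2/3) = nQ / (1·√S) = 0.021 × 271 / (√0.0048) = 82.14.
Try y = 3.73 m: A R^(2/3) = 46.55 — low.
Try y = 5.85 m: A R^(2/3) = 102.7 — high.
Try y = 5.16 m: A R^(2/3) = 82.01 — ≈ 82.14.

y_n = 5.16 m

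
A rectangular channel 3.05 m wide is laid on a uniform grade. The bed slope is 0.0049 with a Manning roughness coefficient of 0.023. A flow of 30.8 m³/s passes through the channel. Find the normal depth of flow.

Manning's equation rearranged: A R^(2/3) = nQ / (1·√S) = 0.023 × 30.8 / (√0.0049) = 10.12.
At y = 3.58 m: A R^(2/3) = 11.42 — over.
At y = 2.5 m: A R^(2/3) = 7.354 — short.
At y = 3.24 m: A R^(2/3) = 10.12 — close enough.

y_n = 3.24 m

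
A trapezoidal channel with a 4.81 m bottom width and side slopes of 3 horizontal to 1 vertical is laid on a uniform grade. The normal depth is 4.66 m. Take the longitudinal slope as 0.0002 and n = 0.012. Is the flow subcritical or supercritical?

With bottom width b = 4.81 m and side slope z = 3: A = (b + zy)y = (4.81 + 3×4.66)×4.66 = 87.56 m²; P = b + 2y√(1+z²) = 4.81 + 2×4.66×3.162 = 34.28 m.
Hydraulic radius R = A/P = 87.56/34.28 = 2.554 m.
V = (1/n) R^(2/3) √S = (1/0.012) × 2.554^(2/3) × √0.0002 = 2.202 m/s. Hydraulic depth D_h = A/T = 87.56/32.77 = 2.672 m.
Froude number Fr = V/√(g·D_h) = 2.202/√(9.81×2.672) = 0.43, which is less than 1, so the flow is subcritical.

subcritical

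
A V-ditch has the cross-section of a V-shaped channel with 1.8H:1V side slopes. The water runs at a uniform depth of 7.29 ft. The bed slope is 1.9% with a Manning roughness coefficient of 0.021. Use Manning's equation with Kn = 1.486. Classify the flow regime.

For a triangular section with side slope z = 1.8: A = zy² = 1.8×7.29² = 95.66 ft²; P = 2y√(1+z²) = 2×7.29×2.059 = 30.02 ft.
Hydraulic radius R = A/P = 95.66/30.02 = 3.186 ft.
V = (1.486/n) R^(2/3) √S = (1.486/0.021) × 3.186^(2/3) × √0.019 = 21.12 ft/s. Hydraulic depth D_h = A/T = 95.66/26.24 = 3.645 ft.
Froude number Fr = V/√(g·D_h) = 21.12/√(32.2×3.645) = 1.95, which is greater than 1, so the flow is supercritical.

supercritical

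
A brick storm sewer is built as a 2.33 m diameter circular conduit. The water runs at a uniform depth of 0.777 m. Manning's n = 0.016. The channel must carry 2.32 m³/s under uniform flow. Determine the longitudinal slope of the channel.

S = 0.00271

For a circular section of diameter D = 2.33 m at depth y = 0.777 m, the central angle is θ = 2 arccos(1 − 2y/D) = 2.463 rad. Then A = (D²/8)(θ − sin θ) = 1.245 m² and P = Dθ/2 = 2.869 m.
Hydraulic radius R = A/P = 1.245/2.869 = 0.4339 m.
From Manning's equation, S = [nQ / (1 A R^(2/3))]² = [0.016 × 2.32 / (1 × 1.245 × 0.4339^(2/3))]² = 0.00271.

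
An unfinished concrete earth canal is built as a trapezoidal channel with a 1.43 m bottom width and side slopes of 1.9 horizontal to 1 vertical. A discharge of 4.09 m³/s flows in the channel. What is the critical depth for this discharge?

At critical depth, Q² T / (g A³) = 1, i.e. A³/T = Q²/g = 4.09²/9.81 = 1.705.
At y = 0.539 m: A³/T = 0.6654 — low.
At y = 0.856 m: A³/T = 3.824 — high.
At y = 0.694 m: A³/T = 1.707 — ≈ 1.705.

y_c = 0.694 m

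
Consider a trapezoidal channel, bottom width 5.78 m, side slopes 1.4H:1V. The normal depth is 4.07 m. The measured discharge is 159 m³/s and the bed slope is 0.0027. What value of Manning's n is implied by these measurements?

n = 0.0271

With bottom width b = 5.78 m and side slope z = 1.4: A = (b + zy)y = (5.78 + 1.4×4.07)×4.07 = 46.72 m²; P = b + 2y√(1+z²) = 5.78 + 2×4.07×1.72 = 19.78 m.
Hydraulic radius R = A/P = 46.72/19.78 = 2.361 m.
Rearranging Manning's equation: n = (1/Q) A R^(2/3) S^(1/2) = (1/159) × 46.72 × 2.361^(2/3) × √0.0027 = 0.0271.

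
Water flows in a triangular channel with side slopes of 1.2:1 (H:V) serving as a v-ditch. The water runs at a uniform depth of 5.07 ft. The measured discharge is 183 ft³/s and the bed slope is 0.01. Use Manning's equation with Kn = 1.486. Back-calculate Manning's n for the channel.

n = 0.0391

For a triangular section with side slope z = 1.2: A = zy² = 1.2×5.07² = 30.85 ft²; P = 2y√(1+z²) = 2×5.07×1.562 = 15.84 ft.
Hydraulic radius R = A/P = 30.85/15.84 = 1.947 ft.
Rearranging Manning's equation: n = (1.486/Q) A R^(2/3) S^(1/2) = (1.486/183) × 30.85 × 1.947^(2/3) × √0.01 = 0.0391.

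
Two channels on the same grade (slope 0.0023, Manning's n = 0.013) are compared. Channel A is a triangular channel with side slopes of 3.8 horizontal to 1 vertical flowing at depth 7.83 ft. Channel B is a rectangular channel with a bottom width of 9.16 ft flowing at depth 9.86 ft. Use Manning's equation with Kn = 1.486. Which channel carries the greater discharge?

Channel A: For a triangular section with side slope z = 3.8: A = zy² = 3.8×7.83² = 233 ft²; P = 2y√(1+z²) = 2×7.83×3.929 = 61.53 ft. Hydraulic radius R = A/P = 233/61.53 = 3.786 ft. Q_A = (1.486/0.013)·233·3.786^(2/3)·√0.0023 = 3102 ft³/s.
Channel B: Flow area A = b·y = 9.16 × 9.86 = 90.32 ft². Wetted perimeter P = b + 2y = 9.16 + 2×9.86 = 28.88 ft. Hydraulic radius R = A/P = 90.32/28.88 = 3.127 ft. Q_B = (1.486/0.013)·90.32·3.127^(2/3)·√0.0023 = 1059 ft³/s.
Q_A = 3102 ft³/s vs Q_B = 1059 ft³/s, so channel A carries more.

channel A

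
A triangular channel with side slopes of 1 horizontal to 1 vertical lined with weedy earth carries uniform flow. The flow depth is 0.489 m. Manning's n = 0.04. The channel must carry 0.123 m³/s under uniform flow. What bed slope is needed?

S = 0.0044

For a triangular section with side slope z = 1: A = zy² = 1×0.489² = 0.2391 m²; P = 2y√(1+z²) = 2×0.489×1.414 = 1.383 m.
Hydraulic radius R = A/P = 0.2391/1.383 = 0.1729 m.
From Manning's equation, S = [nQ / (1 A R^(2/3))]² = [0.04 × 0.123 / (1 × 0.2391 × 0.1729^(2/3))]² = 0.0044.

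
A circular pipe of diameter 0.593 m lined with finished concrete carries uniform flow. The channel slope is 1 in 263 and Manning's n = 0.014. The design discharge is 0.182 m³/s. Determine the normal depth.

Manning's equation rearranged: A R^(2/3) = nQ / (1·√S) = 0.014 × 0.182 / (√0.003802) = 0.04132.
Try y = 0.271 m: A R^(2/3) = 0.03311 — low.
Try y = 0.387 m: A R^(2/3) = 0.05885 — high.
Try y = 0.308 m: A R^(2/3) = 0.04124 — ≈ 0.04132.

y_n = 0.308 m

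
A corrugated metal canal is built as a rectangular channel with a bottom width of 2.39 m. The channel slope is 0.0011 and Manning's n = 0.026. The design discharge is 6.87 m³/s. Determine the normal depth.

y_n = 2.58 m

Manning's equation rearranged: A R^(2/3) = nQ / (1·√S) = 0.026 × 6.87 / (√0.0011) = 5.386.
Trying y = 2.91 m: A R^(2/3) = 6.227 — over.
Trying y = 2.14 m: A R^(2/3) = 4.285 — short.
Trying y = 2.58 m: A R^(2/3) = 5.388 — close enough.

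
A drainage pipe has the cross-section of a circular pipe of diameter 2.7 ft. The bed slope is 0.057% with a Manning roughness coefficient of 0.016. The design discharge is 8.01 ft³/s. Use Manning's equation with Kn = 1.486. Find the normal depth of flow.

Manning's equation rearranged: A R^(2/3) = nQ / (1.486·√S) = 0.016 × 8.01 / (1.486 × √0.00057) = 3.612.
At y = 1.4 ft: A R^(2/3) = 2.342 — short.
At y = 1.86 ft: A R^(2/3) = 3.611 — close enough.

y_n = 1.86 ft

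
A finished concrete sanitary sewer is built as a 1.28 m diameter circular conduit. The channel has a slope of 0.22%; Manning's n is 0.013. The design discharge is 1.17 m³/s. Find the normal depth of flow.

Manning's equation rearranged: A R^(2/3) = nQ / (1·√S) = 0.013 × 1.17 / (√0.0022) = 0.3243.
Trying y = 0.723 m: A R^(2/3) = 0.368 — too large.
Trying y = 0.559 m: A R^(2/3) = 0.2378 — too small.
Trying y = 0.669 m: A R^(2/3) = 0.3243 — close enough.

y_n = 0.669 m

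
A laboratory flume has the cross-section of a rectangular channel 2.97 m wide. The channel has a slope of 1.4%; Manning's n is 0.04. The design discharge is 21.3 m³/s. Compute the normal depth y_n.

Manning's equation rearranged: A R^(2/3) = nQ / (1·√S) = 0.04 × 21.3 / (√0.014) = 7.201.
Trying y = 3.11 m: A R^(2/3) = 9.268 — too large.
Trying y = 2.53 m: A R^(2/3) = 7.189 — ≈ 7.201.

y_n = 2.53 m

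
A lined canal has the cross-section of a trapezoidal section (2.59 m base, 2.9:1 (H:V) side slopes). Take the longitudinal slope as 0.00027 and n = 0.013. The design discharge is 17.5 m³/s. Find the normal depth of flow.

Manning's equation rearranged: A R^(2/3) = nQ / (1·√S) = 0.013 × 17.5 / (√0.00027) = 13.85.
Trying y = 2.01 m: A R^(2/3) = 18.4 — over.
Trying y = 1.58 m: A R^(2/3) = 10.74 — short.
Trying y = 1.77 m: A R^(2/3) = 13.82 — matches.

y_n = 1.77 m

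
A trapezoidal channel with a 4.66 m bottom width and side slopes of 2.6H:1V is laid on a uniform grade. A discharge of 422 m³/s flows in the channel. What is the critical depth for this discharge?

y_c = 4.76 m

At critical depth, Q² T / (g A³) = 1, i.e. A³/T = Q²/g = 422²/9.81 = 18150.
Try y = 3.57 m: A³/T = 5309 — low.
Try y = 6.06 m: A³/T = 52350 — high.
Try y = 4.76 m: A³/T = 18130 — ≈ 18150.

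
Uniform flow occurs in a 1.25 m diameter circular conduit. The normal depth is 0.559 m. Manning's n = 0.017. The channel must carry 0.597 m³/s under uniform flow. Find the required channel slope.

S = 0.0019

For a circular section of diameter D = 1.25 m at depth y = 0.559 m, the central angle is θ = 2 arccos(1 − 2y/D) = 2.93 rad. Then A = (D²/8)(θ − sin θ) = 0.5312 m² and P = Dθ/2 = 1.831 m.
Hydraulic radius R = A/P = 0.5312/1.831 = 0.2901 m.
From Manning's equation, S = [nQ / (1 A R^(2/3))]² = [0.017 × 0.597 / (1 × 0.5312 × 0.2901^(2/3))]² = 0.0019.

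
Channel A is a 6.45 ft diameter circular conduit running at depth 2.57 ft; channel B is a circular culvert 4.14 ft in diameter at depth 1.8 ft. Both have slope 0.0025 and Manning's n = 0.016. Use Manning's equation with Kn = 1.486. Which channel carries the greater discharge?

Channel A: For a circular section of diameter D = 6.45 ft at depth y = 2.57 ft, the central angle is θ = 2 arccos(1 − 2y/D) = 2.733 rad. Then A = (D²/8)(θ − sin θ) = 12.14 ft² and P = Dθ/2 = 8.812 ft. Hydraulic radius R = A/P = 12.14/8.812 = 1.378 ft. Q_A = (1.486/0.016)·12.14·1.378^(2/3)·√0.0025 = 69.81 ft³/s.
Channel B: For a circular section of diameter D = 4.14 ft at depth y = 1.8 ft, the central angle is θ = 2 arccos(1 − 2y/D) = 2.88 rad. Then A = (D²/8)(θ − sin θ) = 5.616 ft² and P = Dθ/2 = 5.962 ft. Hydraulic radius R = A/P = 5.616/5.962 = 0.9421 ft. Q_B = (1.486/0.016)·5.616·0.9421^(2/3)·√0.0025 = 25.06 ft³/s.
Q_A = 69.81 ft³/s vs Q_B = 25.06 ft³/s, so channel A carries more.

channel A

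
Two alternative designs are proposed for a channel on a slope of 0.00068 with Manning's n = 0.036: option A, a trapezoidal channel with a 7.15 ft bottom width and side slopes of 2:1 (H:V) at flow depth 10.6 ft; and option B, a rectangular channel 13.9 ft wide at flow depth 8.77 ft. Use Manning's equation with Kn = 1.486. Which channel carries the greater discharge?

Channel A: With bottom width b = 7.15 ft and side slope z = 2: A = (b + zy)y = (7.15 + 2×10.6)×10.6 = 300.5 ft²; P = b + 2y√(1+z²) = 7.15 + 2×10.6×2.236 = 54.55 ft. Hydraulic radius R = A/P = 300.5/54.55 = 5.508 ft. Q_A = (1.486/0.036)·300.5·5.508^(2/3)·√0.00068 = 1009 ft³/s.
Channel B: Flow area A = b·y = 13.9 × 8.77 = 121.9 ft². Wetted perimeter P = b + 2y = 13.9 + 2×8.77 = 31.44 ft. Hydraulic radius R = A/P = 121.9/31.44 = 3.877 ft. Q_B = (1.486/0.036)·121.9·3.877^(2/3)·√0.00068 = 323.8 ft³/s.
Q_A = 1009 ft³/s vs Q_B = 323.8 ft³/s, so channel A carries more.

channel A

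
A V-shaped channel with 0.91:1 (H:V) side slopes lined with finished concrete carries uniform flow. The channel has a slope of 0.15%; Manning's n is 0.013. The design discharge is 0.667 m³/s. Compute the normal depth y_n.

y_n = 0.776 m

Manning's equation rearranged: A R^(2/3) = nQ / (1·√S) = 0.013 × 0.667 / (√0.0015) = 0.2239.
Try y = 0.535 m: A R^(2/3) = 0.08305 — low.
Try y = 0.776 m: A R^(2/3) = 0.2239 — close enough.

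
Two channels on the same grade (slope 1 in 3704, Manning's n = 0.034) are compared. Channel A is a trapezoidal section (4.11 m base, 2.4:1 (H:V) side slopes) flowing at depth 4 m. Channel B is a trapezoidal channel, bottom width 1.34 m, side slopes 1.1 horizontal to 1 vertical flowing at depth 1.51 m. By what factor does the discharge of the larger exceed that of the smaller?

Channel A: With bottom width b = 4.11 m and side slope z = 2.4: A = (b + zy)y = (4.11 + 2.4×4)×4 = 54.84 m²; P = b + 2y√(1+z²) = 4.11 + 2×4×2.6 = 24.91 m. Hydraulic radius R = A/P = 54.84/24.91 = 2.202 m. Q_A = (1/0.034)·54.84·2.202^(2/3)·√0.00027 = 44.85 m³/s.
Channel B: With bottom width b = 1.34 m and side slope z = 1.1: A = (b + zy)y = (1.34 + 1.1×1.51)×1.51 = 4.532 m²; P = b + 2y√(1+z²) = 1.34 + 2×1.51×1.487 = 5.83 m. Hydraulic radius R = A/P = 4.532/5.83 = 0.7773 m. Q_B = (1/0.034)·4.532·0.7773^(2/3)·√0.00027 = 1.851 m³/s.
The larger discharge is 44.85 m³/s and the smaller is 1.851 m³/s; the ratio is 24.2.

24.2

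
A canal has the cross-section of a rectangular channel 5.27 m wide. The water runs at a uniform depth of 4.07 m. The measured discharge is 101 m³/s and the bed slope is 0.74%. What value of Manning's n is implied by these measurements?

n = 0.025

Flow area A = b·y = 5.27 × 4.07 = 21.45 m². Wetted perimeter P = b + 2y = 5.27 + 2×4.07 = 13.41 m.
Hydraulic radius R = A/P = 21.45/13.41 = 1.599 m.
Rearranging Manning's equation: n = (1/Q) A R^(2/3) S^(1/2) = (1/101) × 21.45 × 1.599^(2/3) × √0.0074 = 0.025.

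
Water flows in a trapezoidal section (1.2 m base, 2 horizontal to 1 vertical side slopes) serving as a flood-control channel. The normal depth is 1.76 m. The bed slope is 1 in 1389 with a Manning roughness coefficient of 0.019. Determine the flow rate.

With bottom width b = 1.2 m and side slope z = 2: A = (b + zy)y = (1.2 + 2×1.76)×1.76 = 8.307 m²; P = b + 2y√(1+z²) = 1.2 + 2×1.76×2.236 = 9.071 m.
Hydraulic radius R = A/P = 8.307/9.071 = 0.9158 m.
Manning's equation: Q = (1/n) A R^(2/3) S^(1/2) = (1/0.019) × 8.307 × 0.9158^(2/3) × 0.0007199^(1/2) = 11.1 m³/s.

Q = 11.1 m³/s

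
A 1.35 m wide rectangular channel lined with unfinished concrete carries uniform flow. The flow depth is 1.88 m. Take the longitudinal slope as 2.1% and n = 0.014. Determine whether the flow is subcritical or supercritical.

supercritical

Flow area A = b·y = 1.35 × 1.88 = 2.538 m². Wetted perimeter P = b + 2y = 1.35 + 2×1.88 = 5.11 m.
Hydraulic radius R = A/P = 2.538/5.11 = 0.4967 m.
V = (1/n) R^(2/3) √S = (1/0.014) × 0.4967^(2/3) × √0.021 = 6.492 m/s. Hydraulic depth D_h = A/T = 2.538/1.35 = 1.88 m.
Froude number Fr = V/√(g·D_h) = 6.492/√(9.81×1.88) = 1.51, which is greater than 1, so the flow is supercritical.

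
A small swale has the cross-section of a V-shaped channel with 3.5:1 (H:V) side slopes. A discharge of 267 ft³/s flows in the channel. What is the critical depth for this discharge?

At critical depth, Q² T / (g A³) = 1, i.e. A³/T = Q²/g = 267²/32.2 = 2214.
At y = 2.41 ft: A³/T = 498 — too small.
At y = 3.67 ft: A³/T = 4078 — too large.
At y = 3.25 ft: A³/T = 2221 — matches.

y_c = 3.25 ft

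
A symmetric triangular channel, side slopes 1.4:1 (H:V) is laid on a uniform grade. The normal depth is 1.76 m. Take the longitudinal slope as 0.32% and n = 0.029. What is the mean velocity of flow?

For a triangular section with side slope z = 1.4: A = zy² = 1.4×1.76² = 4.337 m²; P = 2y√(1+z²) = 2×1.76×1.72 = 6.056 m.
Hydraulic radius R = A/P = 4.337/6.056 = 0.7161 m.
From Manning's equation, V = (1/n) R^(2/3) S^(1/2) = (1/0.029) × 0.7161^(2/3) × 0.0032^(1/2) = 1.56 m/s.

V = 1.56 m/s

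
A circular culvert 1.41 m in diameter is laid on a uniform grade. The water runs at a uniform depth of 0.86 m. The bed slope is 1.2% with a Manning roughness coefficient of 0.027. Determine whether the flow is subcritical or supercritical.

For a circular section of diameter D = 1.41 m at depth y = 0.86 m, the central angle is θ = 2 arccos(1 − 2y/D) = 3.585 rad. Then A = (D²/8)(θ − sin θ) = 0.9975 m² and P = Dθ/2 = 2.527 m.
Hydraulic radius R = A/P = 0.9975/2.527 = 0.3947 m.
V = (1/n) R^(2/3) √S = (1/0.027) × 0.3947^(2/3) × √0.012 = 2.183 m/s. Hydraulic depth D_h = A/T = 0.9975/1.375 = 0.7252 m.
Froude number Fr = V/√(g·D_h) = 2.183/√(9.81×0.7252) = 0.818, which is less than 1, so the flow is subcritical.

subcritical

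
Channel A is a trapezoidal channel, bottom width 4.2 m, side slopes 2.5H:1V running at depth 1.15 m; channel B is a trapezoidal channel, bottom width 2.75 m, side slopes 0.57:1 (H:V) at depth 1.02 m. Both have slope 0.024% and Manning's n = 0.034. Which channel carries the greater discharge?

channel A

Channel A: With bottom width b = 4.2 m and side slope z = 2.5: A = (b + zy)y = (4.2 + 2.5×1.15)×1.15 = 8.136 m²; P = b + 2y√(1+z²) = 4.2 + 2×1.15×2.693 = 10.39 m. Hydraulic radius R = A/P = 8.136/10.39 = 0.7829 m. Q_A = (1/0.034)·8.136·0.7829^(2/3)·√0.00024 = 3.149 m³/s.
Channel B: With bottom width b = 2.75 m and side slope z = 0.57: A = (b + zy)y = (2.75 + 0.57×1.02)×1.02 = 3.398 m²; P = b + 2y√(1+z²) = 2.75 + 2×1.02×1.151 = 5.098 m. Hydraulic radius R = A/P = 3.398/5.098 = 0.6665 m. Q_B = (1/0.034)·3.398·0.6665^(2/3)·√0.00024 = 1.181 m³/s.
Q_A = 3.149 m³/s vs Q_B = 1.181 m³/s, so channel A carries more.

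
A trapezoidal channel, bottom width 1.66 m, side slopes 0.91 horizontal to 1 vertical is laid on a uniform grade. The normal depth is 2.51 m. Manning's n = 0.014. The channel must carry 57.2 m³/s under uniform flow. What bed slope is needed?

With bottom width b = 1.66 m and side slope z = 0.91: A = (b + zy)y = (1.66 + 0.91×2.51)×2.51 = 9.9 m²; P = b + 2y√(1+z²) = 1.66 + 2×2.51×1.352 = 8.447 m.
Hydraulic radius R = A/P = 9.9/8.447 = 1.172 m.
From Manning's equation, S = [nQ / (1 A R^(2/3))]² = [0.014 × 57.2 / (1 × 9.9 × 1.172^(2/3))]² = 0.0053.

S = 0.0053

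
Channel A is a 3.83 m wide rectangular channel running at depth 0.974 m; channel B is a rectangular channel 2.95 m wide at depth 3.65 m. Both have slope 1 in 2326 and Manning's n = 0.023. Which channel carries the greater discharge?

channel B

Channel A: Flow area A = b·y = 3.83 × 0.974 = 3.73 m². Wetted perimeter P = b + 2y = 3.83 + 2×0.974 = 5.778 m. Hydraulic radius R = A/P = 3.73/5.778 = 0.6456 m. Q_A = (1/0.023)·3.73·0.6456^(2/3)·√0.0004299 = 2.512 m³/s.
Channel B: Flow area A = b·y = 2.95 × 3.65 = 10.77 m². Wetted perimeter P = b + 2y = 2.95 + 2×3.65 = 10.25 m. Hydraulic radius R = A/P = 10.77/10.25 = 1.05 m. Q_B = (1/0.023)·10.77·1.05^(2/3)·√0.0004299 = 10.03 m³/s.
Q_A = 2.512 m³/s vs Q_B = 10.03 m³/s, so channel B carries more.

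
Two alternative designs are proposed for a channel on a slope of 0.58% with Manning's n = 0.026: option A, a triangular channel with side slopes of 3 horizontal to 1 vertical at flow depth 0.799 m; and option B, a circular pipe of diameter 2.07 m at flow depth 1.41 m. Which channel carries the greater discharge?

channel B

Channel A: For a triangular section with side slope z = 3: A = zy² = 3×0.799² = 1.915 m²; P = 2y√(1+z²) = 2×0.799×3.162 = 5.053 m. Hydraulic radius R = A/P = 1.915/5.053 = 0.379 m. Q_A = (1/0.026)·1.915·0.379^(2/3)·√0.0058 = 2.938 m³/s.
Channel B: For a circular section of diameter D = 2.07 m at depth y = 1.41 m, the central angle is θ = 2 arccos(1 − 2y/D) = 3.883 rad. Then A = (D²/8)(θ − sin θ) = 2.442 m² and P = Dθ/2 = 4.019 m. Hydraulic radius R = A/P = 2.442/4.019 = 0.6075 m. Q_B = (1/0.026)·2.442·0.6075^(2/3)·√0.0058 = 5.13 m³/s.
Q_A = 2.938 m³/s vs Q_B = 5.13 m³/s, so channel B carries more.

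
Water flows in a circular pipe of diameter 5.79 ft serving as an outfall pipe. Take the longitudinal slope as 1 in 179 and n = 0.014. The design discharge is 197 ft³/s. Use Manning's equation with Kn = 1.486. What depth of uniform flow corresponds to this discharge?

Manning's equation rearranged: A R^(2/3) = nQ / (1.486·√S) = 0.014 × 197 / (1.486 × √0.005587) = 24.83.
Try y = 3.2 ft: A R^(2/3) = 19.89 — too small.
Try y = 4.43 ft: A R^(2/3) = 31.43 — too large.
Try y = 3.7 ft: A R^(2/3) = 24.87 — matches.

y_n = 3.7 ft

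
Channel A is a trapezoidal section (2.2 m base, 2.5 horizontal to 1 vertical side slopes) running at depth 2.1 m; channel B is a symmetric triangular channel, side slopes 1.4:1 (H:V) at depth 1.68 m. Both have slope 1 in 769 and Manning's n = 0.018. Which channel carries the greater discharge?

channel A

Channel A: With bottom width b = 2.2 m and side slope z = 2.5: A = (b + zy)y = (2.2 + 2.5×2.1)×2.1 = 15.65 m²; P = b + 2y√(1+z²) = 2.2 + 2×2.1×2.693 = 13.51 m. Hydraulic radius R = A/P = 15.65/13.51 = 1.158 m. Q_A = (1/0.018)·15.65·1.158^(2/3)·√0.0013 = 34.57 m³/s.
Channel B: For a triangular section with side slope z = 1.4: A = zy² = 1.4×1.68² = 3.951 m²; P = 2y√(1+z²) = 2×1.68×1.72 = 5.781 m. Hydraulic radius R = A/P = 3.951/5.781 = 0.6835 m. Q_B = (1/0.018)·3.951·0.6835^(2/3)·√0.0013 = 6.143 m³/s.
Q_A = 34.57 m³/s vs Q_B = 6.143 m³/s, so channel A carries more.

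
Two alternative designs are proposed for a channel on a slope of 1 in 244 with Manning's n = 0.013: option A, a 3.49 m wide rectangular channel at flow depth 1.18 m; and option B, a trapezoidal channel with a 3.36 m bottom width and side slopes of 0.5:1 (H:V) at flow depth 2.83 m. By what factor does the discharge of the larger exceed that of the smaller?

Channel A: Flow area A = b·y = 3.49 × 1.18 = 4.118 m². Wetted perimeter P = b + 2y = 3.49 + 2×1.18 = 5.85 m. Hydraulic radius R = A/P = 4.118/5.85 = 0.704 m. Q_A = (1/0.013)·4.118·0.704^(2/3)·√0.004098 = 16.05 m³/s.
Channel B: With bottom width b = 3.36 m and side slope z = 0.5: A = (b + zy)y = (3.36 + 0.5×2.83)×2.83 = 13.51 m²; P = b + 2y√(1+z²) = 3.36 + 2×2.83×1.118 = 9.688 m. Hydraulic radius R = A/P = 13.51/9.688 = 1.395 m. Q_B = (1/0.013)·13.51·1.395^(2/3)·√0.004098 = 83.07 m³/s.
The larger discharge is 83.07 m³/s and the smaller is 16.05 m³/s; the ratio is 5.18.

5.18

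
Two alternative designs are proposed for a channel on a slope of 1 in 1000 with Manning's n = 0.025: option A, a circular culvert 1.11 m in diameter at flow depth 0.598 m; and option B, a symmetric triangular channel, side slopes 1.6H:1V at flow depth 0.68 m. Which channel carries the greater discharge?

channel B

Channel A: For a circular section of diameter D = 1.11 m at depth y = 0.598 m, the central angle is θ = 2 arccos(1 − 2y/D) = 3.297 rad. Then A = (D²/8)(θ − sin θ) = 0.5315 m² and P = Dθ/2 = 1.83 m. Hydraulic radius R = A/P = 0.5315/1.83 = 0.2905 m. Q_A = (1/0.025)·0.5315·0.2905^(2/3)·√0.001 = 0.2949 m³/s.
Channel B: For a triangular section with side slope z = 1.6: A = zy² = 1.6×0.68² = 0.7398 m²; P = 2y√(1+z²) = 2×0.68×1.887 = 2.566 m. Hydraulic radius R = A/P = 0.7398/2.566 = 0.2883 m. Q_B = (1/0.025)·0.7398·0.2883^(2/3)·√0.001 = 0.4084 m³/s.
Q_A = 0.2949 m³/s vs Q_B = 0.4084 m³/s, so channel B carries more.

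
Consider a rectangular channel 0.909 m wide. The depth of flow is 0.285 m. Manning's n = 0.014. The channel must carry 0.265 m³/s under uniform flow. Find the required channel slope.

Flow area A = b·y = 0.909 × 0.285 = 0.2591 m². Wetted perimeter P = b + 2y = 0.909 + 2×0.285 = 1.479 m.
Hydraulic radius R = A/P = 0.2591/1.479 = 0.1752 m.
From Manning's equation, S = [nQ / (1 A R^(2/3))]² = [0.014 × 0.265 / (1 × 0.2591 × 0.1752^(2/3))]² = 0.00209.

S = 0.00209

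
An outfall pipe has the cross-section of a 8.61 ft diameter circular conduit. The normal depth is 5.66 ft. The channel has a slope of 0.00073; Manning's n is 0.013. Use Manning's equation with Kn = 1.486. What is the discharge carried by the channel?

For a circular section of diameter D = 8.61 ft at depth y = 5.66 ft, the central angle is θ = 2 arccos(1 − 2y/D) = 3.782 rad. Then A = (D²/8)(θ − sin θ) = 40.58 ft² and P = Dθ/2 = 16.28 ft.
Hydraulic radius R = A/P = 40.58/16.28 = 2.493 ft.
Manning's equation: Q = (1.486/n) A R^(2/3) S^(1/2) = (1.486/0.013) × 40.58 × 2.493^(2/3) × 0.00073^(1/2) = 230 ft³/s.

Q = 230 ft³/s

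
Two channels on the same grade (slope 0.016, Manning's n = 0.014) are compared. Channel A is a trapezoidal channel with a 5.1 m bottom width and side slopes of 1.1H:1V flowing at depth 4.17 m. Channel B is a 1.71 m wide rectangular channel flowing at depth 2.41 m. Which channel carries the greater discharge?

channel A

Channel A: With bottom width b = 5.1 m and side slope z = 1.1: A = (b + zy)y = (5.1 + 1.1×4.17)×4.17 = 40.39 m²; P = b + 2y√(1+z²) = 5.1 + 2×4.17×1.487 = 17.5 m. Hydraulic radius R = A/P = 40.39/17.5 = 2.308 m. Q_A = (1/0.014)·40.39·2.308^(2/3)·√0.016 = 637.5 m³/s.
Channel B: Flow area A = b·y = 1.71 × 2.41 = 4.121 m². Wetted perimeter P = b + 2y = 1.71 + 2×2.41 = 6.53 m. Hydraulic radius R = A/P = 4.121/6.53 = 0.6311 m. Q_B = (1/0.014)·4.121·0.6311^(2/3)·√0.016 = 27.4 m³/s.
Q_A = 637.5 m³/s vs Q_B = 27.4 m³/s, so channel A carries more.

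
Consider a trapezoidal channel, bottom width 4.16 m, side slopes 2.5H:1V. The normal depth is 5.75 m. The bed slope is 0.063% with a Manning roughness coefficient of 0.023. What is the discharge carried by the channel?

With bottom width b = 4.16 m and side slope z = 2.5: A = (b + zy)y = (4.16 + 2.5×5.75)×5.75 = 106.6 m²; P = b + 2y√(1+z²) = 4.16 + 2×5.75×2.693 = 35.12 m.
Hydraulic radius R = A/P = 106.6/35.12 = 3.034 m.
Manning's equation: Q = (1/n) A R^(2/3) S^(1/2) = (1/0.023) × 106.6 × 3.034^(2/3) × 0.00063^(1/2) = 244 m³/s.

Q = 244 m³/s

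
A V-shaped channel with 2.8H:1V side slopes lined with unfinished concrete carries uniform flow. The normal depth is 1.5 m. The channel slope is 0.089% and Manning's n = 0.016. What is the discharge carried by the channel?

Q = 9.32 m³/s

For a triangular section with side slope z = 2.8: A = zy² = 2.8×1.5² = 6.3 m²; P = 2y√(1+z²) = 2×1.5×2.973 = 8.92 m.
Hydraulic radius R = A/P = 6.3/8.92 = 0.7063 m.
Manning's equation: Q = (1/n) A R^(2/3) S^(1/2) = (1/0.016) × 6.3 × 0.7063^(2/3) × 0.00089^(1/2) = 9.32 m³/s.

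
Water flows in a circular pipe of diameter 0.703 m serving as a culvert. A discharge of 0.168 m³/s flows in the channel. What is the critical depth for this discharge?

y_c = 0.251 m

At critical depth, Q² T / (g A³) = 1, i.e. A³/T = Q²/g = 0.168²/9.81 = 0.002877.
At y = 0.294 m: A³/T = 0.005249 — over.
At y = 0.2 m: A³/T = 0.001187 — short.
At y = 0.251 m: A³/T = 0.002858 — close enough.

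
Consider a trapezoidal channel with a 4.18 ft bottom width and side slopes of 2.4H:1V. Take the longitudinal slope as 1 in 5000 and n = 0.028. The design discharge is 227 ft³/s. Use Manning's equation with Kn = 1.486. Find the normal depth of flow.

Manning's equation rearranged: A R^(2/3) = nQ / (1.486·√S) = 0.028 × 227 / (1.486 × √0.0002) = 302.4.
At y = 7.85 ft: A R^(2/3) = 456.5 — over.
At y = 5.31 ft: A R^(2/3) = 179.7 — short.
At y = 6.62 ft: A R^(2/3) = 302.8 — ≈ 302.4.

y_n = 6.62 ft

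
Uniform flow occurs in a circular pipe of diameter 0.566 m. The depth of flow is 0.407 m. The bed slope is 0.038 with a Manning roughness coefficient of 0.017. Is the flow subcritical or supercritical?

supercritical

For a circular section of diameter D = 0.566 m at depth y = 0.407 m, the central angle is θ = 2 arccos(1 − 2y/D) = 4.049 rad. Then A = (D²/8)(θ − sin θ) = 0.1937 m² and P = Dθ/2 = 1.146 m.
Hydraulic radius R = A/P = 0.1937/1.146 = 0.169 m.
V = (1/n) R^(2/3) √S = (1/0.017) × 0.169^(2/3) × √0.038 = 3.506 m/s. Hydraulic depth D_h = A/T = 0.1937/0.5088 = 0.3807 m.
Froude number Fr = V/√(g·D_h) = 3.506/√(9.81×0.3807) = 1.81, which is greater than 1, so the flow is supercritical.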